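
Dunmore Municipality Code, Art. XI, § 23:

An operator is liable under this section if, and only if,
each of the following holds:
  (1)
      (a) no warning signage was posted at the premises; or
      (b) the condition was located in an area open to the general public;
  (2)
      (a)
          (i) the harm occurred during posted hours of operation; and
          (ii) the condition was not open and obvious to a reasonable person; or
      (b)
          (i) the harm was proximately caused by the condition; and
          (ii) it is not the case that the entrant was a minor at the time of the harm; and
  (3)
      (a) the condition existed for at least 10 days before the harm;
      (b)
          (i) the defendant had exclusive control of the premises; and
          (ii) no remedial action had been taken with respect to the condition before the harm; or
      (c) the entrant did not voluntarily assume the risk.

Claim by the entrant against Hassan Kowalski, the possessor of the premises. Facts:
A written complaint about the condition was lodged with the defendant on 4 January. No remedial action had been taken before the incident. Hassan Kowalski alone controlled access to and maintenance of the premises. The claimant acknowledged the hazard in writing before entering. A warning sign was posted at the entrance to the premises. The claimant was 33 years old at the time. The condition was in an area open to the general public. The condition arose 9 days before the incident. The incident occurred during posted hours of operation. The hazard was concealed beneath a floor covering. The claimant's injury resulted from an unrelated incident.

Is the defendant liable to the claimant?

Yes — liable.

(a) no signage posted — not satisfied.
(b) public area — holds.
(1) = F OR T = true.
(i) during posted hours — satisfied.
(ii) not open/obvious — holds.
So (a) is satisfied (T AND T).
(i) proximate cause — fails.
(ii) not (entrant a minor) — satisfied.
So (b) is not satisfied (F AND T).
(2) = T OR F = true.
(a) condition ≥10 days old — not met.
(i) exclusive control — holds.
(ii) no remedial action — met.
So (b) is satisfied (T AND T).
(c) no assumed risk — not met.
So (3) is satisfied (F OR T OR F).
Overall: T AND T AND T → true.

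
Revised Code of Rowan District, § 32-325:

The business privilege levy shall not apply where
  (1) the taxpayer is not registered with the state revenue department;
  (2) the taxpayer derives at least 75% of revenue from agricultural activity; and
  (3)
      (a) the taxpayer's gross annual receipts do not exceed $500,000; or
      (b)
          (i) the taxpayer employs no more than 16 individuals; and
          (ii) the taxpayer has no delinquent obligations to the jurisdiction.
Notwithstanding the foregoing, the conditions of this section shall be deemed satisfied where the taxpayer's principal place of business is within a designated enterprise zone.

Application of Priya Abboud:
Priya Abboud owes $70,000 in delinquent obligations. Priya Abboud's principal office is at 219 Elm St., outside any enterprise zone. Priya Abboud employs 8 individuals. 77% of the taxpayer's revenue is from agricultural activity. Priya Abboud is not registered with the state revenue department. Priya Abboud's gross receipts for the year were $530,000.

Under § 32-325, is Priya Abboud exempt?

(1) not (state-registered) — satisfied.
(2) ≥75% agricultural — met.
(a) receipts ≤ $500,000 — not met.
(i) ≤ 16 employees — holds.
(ii) no delinquency — not satisfied.
(b): T AND F → false.
(3) = F OR F = false.
Overall = T AND T AND F = false.
Exception (in enterprise zone) — not satisfied.
Result: main false OR exception false → false.

No — not exempt.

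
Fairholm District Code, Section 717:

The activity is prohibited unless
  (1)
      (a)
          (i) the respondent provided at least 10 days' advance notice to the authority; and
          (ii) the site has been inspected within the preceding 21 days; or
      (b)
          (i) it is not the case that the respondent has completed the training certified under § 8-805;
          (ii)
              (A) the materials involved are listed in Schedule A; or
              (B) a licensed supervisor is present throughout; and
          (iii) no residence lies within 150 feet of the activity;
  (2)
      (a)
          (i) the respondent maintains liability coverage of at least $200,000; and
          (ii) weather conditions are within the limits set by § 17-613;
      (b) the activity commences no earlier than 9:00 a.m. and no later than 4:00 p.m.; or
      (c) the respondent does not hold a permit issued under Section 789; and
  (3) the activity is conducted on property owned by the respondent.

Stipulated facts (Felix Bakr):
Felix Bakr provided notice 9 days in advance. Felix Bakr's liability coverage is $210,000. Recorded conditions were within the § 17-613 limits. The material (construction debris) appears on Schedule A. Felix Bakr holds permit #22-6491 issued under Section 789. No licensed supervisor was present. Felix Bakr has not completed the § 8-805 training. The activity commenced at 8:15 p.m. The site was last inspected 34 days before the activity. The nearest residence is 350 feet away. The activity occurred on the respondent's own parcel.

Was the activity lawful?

Yes — lawful.

(i) ≥10 days' notice — not satisfied.
(ii) site inspected — fails.
(a): F AND F → false.
(i) not (training certified) — satisfied.
(A) Schedule A material — met.
(B) supervisor present — not met.
(ii) = T OR F = true.
(iii) no residence in 150 ft — holds.
So (b) is satisfied (T AND T AND T).
(1) = F OR T = true.
(i) coverage ≥ $200,000 — satisfied.
(ii) weather ok — holds.
So (a) is satisfied (T AND T).
(b) start within hours — fails.
(c) not (holds permit) — not satisfied.
So (2) is satisfied (T OR F OR F).
(3) own property — holds.
Overall = T AND T AND T = true.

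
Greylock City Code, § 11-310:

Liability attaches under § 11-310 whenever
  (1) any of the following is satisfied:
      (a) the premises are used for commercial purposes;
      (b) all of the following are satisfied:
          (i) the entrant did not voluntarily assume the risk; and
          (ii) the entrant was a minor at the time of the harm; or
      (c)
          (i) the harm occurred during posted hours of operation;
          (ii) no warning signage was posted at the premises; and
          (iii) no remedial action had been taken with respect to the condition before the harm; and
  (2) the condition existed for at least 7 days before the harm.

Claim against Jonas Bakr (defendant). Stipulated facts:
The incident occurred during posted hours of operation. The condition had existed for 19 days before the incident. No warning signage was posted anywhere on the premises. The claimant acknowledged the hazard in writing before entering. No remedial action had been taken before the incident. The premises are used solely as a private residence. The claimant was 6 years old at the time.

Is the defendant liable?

Yes — liable.

(a) commercial use — not satisfied.
(i) no assumed risk — not met.
(ii) entrant a minor — holds.
So (b) is not satisfied (F AND T).
(i) during posted hours — met.
(ii) no signage posted — satisfied.
(iii) no remedial action — met.
(c) = T AND T AND T = true.
So (1) is satisfied (F OR F OR T).
(2) condition ≥7 days old — met.
Overall = T AND T = true.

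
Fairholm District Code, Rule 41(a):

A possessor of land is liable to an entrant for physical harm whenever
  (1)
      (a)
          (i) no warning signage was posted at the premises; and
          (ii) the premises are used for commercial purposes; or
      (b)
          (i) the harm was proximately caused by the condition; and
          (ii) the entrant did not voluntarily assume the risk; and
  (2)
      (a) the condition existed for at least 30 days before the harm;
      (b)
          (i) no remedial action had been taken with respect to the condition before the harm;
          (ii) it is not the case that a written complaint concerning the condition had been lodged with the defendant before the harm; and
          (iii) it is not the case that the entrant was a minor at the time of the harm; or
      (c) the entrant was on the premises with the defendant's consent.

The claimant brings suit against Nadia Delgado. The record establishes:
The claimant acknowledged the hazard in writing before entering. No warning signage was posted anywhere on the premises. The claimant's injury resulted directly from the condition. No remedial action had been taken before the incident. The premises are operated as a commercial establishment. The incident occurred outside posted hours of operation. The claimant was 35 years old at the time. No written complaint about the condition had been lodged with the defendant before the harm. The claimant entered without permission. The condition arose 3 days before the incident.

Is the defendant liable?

(i) no signage posted — satisfied.
(ii) commercial use — met.
(a): T AND T → true.
(i) proximate cause — met.
(ii) no assumed risk — not met.
(b): T AND F → false.
(1): T OR F → true.
(a) condition ≥30 days old — not met.
(i) no remedial action — satisfied.
(ii) not (complaint lodged) — satisfied.
(iii) not (entrant a minor) — satisfied.
(b) = T AND T AND T = true.
(c) consent to enter — fails.
(2) = F OR T OR F = true.
Overall = T AND T = true.

Yes — liable.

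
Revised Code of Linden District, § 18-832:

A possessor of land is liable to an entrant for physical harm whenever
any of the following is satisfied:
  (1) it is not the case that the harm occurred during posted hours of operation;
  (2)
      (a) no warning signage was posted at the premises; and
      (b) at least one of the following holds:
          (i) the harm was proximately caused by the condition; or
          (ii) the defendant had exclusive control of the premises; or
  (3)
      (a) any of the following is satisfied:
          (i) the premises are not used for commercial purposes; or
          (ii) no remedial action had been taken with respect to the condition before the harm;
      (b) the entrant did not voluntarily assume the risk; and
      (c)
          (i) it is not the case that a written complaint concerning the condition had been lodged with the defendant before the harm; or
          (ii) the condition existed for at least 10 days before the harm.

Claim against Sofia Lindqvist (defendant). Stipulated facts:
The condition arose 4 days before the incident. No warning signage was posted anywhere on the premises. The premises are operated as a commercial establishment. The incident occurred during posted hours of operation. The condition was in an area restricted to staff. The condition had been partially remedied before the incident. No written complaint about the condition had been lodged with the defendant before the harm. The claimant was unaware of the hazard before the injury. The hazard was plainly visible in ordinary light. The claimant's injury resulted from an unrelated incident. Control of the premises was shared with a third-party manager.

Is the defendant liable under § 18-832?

(1) not (during posted hours) — not met.
(a) no signage posted — met.
(i) proximate cause — not satisfied.
(ii) exclusive control — fails.
So (b) is not satisfied (F OR F).
(2) = T AND F = false.
(i) not (commercial use) — not met.
(ii) no remedial action — not met.
(a): F OR F → false.
(b) no assumed risk — met.
(i) not (complaint lodged) — holds.
(ii) condition ≥10 days old — not met.
So (c) is satisfied (T OR F).
(3) = F AND T AND T = false.
Overall = F OR F OR F = false.

No — not liable.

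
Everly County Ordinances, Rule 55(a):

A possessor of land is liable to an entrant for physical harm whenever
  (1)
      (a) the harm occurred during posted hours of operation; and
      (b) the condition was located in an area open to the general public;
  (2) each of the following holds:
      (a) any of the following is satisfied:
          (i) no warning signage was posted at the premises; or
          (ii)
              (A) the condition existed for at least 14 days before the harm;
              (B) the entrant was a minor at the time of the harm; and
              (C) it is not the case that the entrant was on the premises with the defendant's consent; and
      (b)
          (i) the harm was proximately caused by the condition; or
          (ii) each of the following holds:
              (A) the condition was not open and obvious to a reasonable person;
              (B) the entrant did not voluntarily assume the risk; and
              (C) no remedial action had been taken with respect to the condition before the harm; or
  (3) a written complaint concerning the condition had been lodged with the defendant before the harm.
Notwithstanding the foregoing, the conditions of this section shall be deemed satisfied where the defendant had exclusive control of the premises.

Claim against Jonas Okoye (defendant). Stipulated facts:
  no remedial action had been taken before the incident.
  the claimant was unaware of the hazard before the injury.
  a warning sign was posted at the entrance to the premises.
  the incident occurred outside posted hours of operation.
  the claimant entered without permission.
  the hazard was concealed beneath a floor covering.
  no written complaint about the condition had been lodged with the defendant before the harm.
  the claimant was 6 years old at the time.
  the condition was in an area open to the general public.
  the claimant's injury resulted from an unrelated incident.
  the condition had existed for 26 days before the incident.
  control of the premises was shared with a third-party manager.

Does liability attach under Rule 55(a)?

Yes — liable.

(a) during posted hours — fails.
(b) public area — holds.
(1) = F AND T = false.
(i) no signage posted — not met.
(A) condition ≥14 days old — holds.
(B) entrant a minor — satisfied.
(C) not (consent to enter) — met.
(ii) = T AND T AND T = true.
So (a) is satisfied (F OR T).
(i) proximate cause — not satisfied.
(A) not open/obvious — holds.
(B) no assumed risk — met.
(C) no remedial action — satisfied.
(ii) = T AND T AND T = true.
(b) = F OR T = true.
(2) = T AND T = true.
(3) complaint lodged — not met.
Overall = F OR T OR F = true.
Exception (exclusive control) — not satisfied.
Result: main true OR exception false → true.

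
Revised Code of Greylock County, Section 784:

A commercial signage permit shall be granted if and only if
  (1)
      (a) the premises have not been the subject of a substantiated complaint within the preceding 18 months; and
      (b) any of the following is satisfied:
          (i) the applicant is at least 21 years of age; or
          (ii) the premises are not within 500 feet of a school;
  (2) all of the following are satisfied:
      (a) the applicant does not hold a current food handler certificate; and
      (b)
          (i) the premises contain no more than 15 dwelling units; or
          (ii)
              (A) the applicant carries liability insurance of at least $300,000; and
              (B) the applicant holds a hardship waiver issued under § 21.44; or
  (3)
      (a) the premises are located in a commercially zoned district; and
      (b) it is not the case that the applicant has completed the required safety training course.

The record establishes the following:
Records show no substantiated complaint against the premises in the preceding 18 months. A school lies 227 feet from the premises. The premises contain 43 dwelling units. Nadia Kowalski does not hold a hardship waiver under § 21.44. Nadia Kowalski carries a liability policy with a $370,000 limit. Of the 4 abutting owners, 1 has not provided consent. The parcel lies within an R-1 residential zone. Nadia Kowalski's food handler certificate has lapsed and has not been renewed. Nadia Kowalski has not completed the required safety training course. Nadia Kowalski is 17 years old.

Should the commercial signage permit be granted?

(a) no complaint in 18 mo. — holds.
(i) age ≥ 21 — not met.
(ii) ≥500 ft from school — not satisfied.
(b) = F OR F = false.
(1) = T AND F = false.
(a) not (food handler cert.) — met.
(i) ≤ 15 units — fails.
(A) insurance ≥ $300,000 — satisfied.
(B) hardship waiver — not satisfied.
(ii): T AND F → false.
(b) = F OR F = false.
So (2) is not satisfied (T AND F).
(a) commercially zoned — fails.
(b) not (safety training) — holds.
(3): F AND T → false.
Overall = F OR F OR F = false.

No — denied.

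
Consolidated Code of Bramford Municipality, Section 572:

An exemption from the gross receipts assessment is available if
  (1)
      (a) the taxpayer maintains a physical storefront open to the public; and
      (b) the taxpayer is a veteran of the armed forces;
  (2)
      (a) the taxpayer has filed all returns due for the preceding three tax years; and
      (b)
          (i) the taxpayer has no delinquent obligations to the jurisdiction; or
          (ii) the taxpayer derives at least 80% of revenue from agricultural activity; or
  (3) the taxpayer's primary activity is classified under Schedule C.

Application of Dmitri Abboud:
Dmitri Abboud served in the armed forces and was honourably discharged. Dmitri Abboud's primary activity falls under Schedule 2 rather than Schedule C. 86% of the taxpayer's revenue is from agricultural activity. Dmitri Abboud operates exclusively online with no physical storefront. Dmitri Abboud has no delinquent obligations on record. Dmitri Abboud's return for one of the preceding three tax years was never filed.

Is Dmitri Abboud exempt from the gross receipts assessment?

No — not exempt.

(a) has storefront — not met.
(b) veteran — holds.
(1): F AND T → false.
(a) returns current — fails.
(i) no delinquency — satisfied.
(ii) ≥80% agricultural — holds.
So (b) is satisfied (T OR T).
(2) = F AND T = false.
(3) Schedule C activity — not met.
Overall: F OR F OR F → false.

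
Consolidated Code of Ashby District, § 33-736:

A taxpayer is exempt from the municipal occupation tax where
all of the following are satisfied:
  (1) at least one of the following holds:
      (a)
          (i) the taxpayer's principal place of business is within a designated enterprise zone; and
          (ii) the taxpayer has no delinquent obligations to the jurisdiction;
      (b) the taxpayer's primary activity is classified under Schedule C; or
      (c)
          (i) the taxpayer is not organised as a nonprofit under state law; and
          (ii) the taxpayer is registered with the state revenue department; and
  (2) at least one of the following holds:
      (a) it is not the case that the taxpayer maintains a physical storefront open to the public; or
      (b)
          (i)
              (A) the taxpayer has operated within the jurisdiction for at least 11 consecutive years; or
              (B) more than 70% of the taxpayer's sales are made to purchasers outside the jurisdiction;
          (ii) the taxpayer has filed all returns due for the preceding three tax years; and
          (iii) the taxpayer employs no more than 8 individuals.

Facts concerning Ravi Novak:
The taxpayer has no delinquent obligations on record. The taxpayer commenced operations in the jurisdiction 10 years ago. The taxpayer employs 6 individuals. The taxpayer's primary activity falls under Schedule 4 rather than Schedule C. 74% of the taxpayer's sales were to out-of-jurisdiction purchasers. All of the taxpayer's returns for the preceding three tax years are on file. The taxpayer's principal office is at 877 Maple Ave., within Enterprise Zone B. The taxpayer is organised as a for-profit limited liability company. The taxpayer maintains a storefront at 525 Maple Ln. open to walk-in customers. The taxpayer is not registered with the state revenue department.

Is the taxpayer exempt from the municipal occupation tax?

(i) in enterprise zone — satisfied.
(ii) no delinquency — satisfied.
So (a) is satisfied (T AND T).
(b) Schedule C activity — fails.
(i) not (nonprofit) — met.
(ii) state-registered — fails.
(c): T AND F → false.
(1): T OR F OR F → true.
(a) not (has storefront) — not met.
(A) ≥ 11 yrs in jurisdiction — fails.
(B) >70% out-of-jur. sales — holds.
(i): F OR T → true.
(ii) returns current — holds.
(iii) ≤ 8 employees — met.
So (b) is satisfied (T AND T AND T).
(2): F OR T → true.
Overall: T AND T → true.

Yes — exempt.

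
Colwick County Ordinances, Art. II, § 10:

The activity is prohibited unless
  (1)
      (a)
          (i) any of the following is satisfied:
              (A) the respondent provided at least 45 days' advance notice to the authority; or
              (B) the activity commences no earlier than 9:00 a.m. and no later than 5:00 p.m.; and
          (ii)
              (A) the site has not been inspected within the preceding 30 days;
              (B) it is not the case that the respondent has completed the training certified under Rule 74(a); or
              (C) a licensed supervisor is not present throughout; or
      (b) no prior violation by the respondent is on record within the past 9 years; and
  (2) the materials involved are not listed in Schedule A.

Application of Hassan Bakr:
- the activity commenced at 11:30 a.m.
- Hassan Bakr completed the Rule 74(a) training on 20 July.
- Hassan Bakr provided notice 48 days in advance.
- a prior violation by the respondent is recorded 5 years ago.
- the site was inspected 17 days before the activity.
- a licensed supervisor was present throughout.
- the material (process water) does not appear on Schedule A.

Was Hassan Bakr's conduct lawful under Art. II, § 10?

(A) ≥45 days' notice — holds.
(B) start within hours — met.
(i) = T OR T = true.
(A) not (site inspected) — not satisfied.
(B) not (training certified) — not satisfied.
(C) not (supervisor present) — not satisfied.
(ii) = F OR F OR F = false.
(a): T AND F → false.
(b) no prior violation — not satisfied.
(1) = F OR F = false.
(2) not (Schedule A material) — met.
Overall: F AND T → false.

No — unlawful.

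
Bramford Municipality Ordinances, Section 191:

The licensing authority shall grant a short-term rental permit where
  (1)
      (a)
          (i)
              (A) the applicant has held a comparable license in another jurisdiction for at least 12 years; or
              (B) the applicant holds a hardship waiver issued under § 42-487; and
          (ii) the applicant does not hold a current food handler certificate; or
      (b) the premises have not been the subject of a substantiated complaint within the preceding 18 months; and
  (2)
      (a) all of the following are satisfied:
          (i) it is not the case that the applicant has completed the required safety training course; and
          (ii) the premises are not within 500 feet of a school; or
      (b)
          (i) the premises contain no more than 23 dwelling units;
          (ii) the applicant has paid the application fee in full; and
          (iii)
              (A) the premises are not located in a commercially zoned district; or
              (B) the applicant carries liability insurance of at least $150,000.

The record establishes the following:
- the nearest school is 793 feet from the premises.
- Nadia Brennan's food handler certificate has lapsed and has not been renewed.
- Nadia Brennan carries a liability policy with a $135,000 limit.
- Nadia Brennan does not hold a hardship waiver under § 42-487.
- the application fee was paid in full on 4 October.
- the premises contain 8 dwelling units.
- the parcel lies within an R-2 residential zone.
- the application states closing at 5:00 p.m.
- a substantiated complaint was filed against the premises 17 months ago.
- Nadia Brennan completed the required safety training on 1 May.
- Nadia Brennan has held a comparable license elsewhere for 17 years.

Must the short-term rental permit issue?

Yes — granted.

(A) prior license ≥ 12 yr — holds.
(B) hardship waiver — fails.
So (i) is satisfied (T OR F).
(ii) not (food handler cert.) — satisfied.
(a): T AND T → true.
(b) no complaint in 18 mo. — not met.
(1): T OR F → true.
(i) not (safety training) — not satisfied.
(ii) ≥500 ft from school — holds.
(a) = F AND T = false.
(i) ≤ 23 units — met.
(ii) fee paid — met.
(A) not (commercially zoned) — met.
(B) insurance ≥ $150,000 — not met.
(iii): T OR F → true.
So (b) is satisfied (T AND T AND T).
(2) = F OR T = true.
Overall = T AND T = true.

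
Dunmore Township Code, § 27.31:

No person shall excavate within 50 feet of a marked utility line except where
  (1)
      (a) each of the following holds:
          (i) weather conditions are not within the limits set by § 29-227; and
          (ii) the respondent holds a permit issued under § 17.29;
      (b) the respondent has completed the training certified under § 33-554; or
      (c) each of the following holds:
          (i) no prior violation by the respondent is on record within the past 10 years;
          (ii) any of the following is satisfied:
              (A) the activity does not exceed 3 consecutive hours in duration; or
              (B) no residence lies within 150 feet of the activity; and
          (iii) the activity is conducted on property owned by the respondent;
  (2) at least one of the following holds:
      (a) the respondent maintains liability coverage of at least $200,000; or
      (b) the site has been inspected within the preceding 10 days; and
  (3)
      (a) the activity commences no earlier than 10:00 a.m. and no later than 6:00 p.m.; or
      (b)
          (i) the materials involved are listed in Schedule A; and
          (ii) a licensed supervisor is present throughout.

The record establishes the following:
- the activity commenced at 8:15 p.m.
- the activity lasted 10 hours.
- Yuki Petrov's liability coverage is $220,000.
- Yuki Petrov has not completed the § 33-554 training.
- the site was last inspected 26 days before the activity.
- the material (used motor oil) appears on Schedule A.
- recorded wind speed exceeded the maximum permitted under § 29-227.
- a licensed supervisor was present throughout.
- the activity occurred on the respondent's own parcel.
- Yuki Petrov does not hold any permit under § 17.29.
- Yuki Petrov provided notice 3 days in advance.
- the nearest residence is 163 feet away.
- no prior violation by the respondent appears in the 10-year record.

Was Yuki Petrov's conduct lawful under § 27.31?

(i) not (weather ok) — holds.
(ii) holds permit — fails.
(a) = T AND F = false.
(b) training certified — fails.
(i) no prior violation — met.
(A) ≤ 3 hrs duration — not satisfied.
(B) no residence in 150 ft — holds.
(ii): F OR T → true.
(iii) own property — holds.
So (c) is satisfied (T AND T AND T).
(1): F OR F OR T → true.
(a) coverage ≥ $200,000 — holds.
(b) site inspected — fails.
(2): T OR F → true.
(a) start within hours — not satisfied.
(i) Schedule A material — satisfied.
(ii) supervisor present — holds.
(b): T AND T → true.
(3): F OR T → true.
So Overall is satisfied (T AND T AND T).

Yes — lawful.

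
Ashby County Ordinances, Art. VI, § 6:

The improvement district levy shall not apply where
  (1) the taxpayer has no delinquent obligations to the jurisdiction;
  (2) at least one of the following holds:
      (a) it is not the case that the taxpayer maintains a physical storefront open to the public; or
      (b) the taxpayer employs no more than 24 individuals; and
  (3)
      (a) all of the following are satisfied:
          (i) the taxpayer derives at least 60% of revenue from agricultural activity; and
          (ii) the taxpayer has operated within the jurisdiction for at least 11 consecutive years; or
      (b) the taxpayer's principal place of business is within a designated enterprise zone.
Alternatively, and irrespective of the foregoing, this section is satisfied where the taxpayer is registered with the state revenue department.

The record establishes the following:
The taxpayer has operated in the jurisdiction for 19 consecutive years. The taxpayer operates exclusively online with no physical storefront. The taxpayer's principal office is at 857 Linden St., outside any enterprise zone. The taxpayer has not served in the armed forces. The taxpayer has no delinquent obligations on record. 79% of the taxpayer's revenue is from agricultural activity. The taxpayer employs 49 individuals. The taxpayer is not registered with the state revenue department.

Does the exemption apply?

(1) no delinquency — met.
(a) not (has storefront) — holds.
(b) ≤ 24 employees — not met.
(2) = T OR F = true.
(i) ≥60% agricultural — met.
(ii) ≥ 11 yrs in jurisdiction — holds.
(a) = T AND T = true.
(b) in enterprise zone — not met.
(3) = T OR F = true.
So Overall is satisfied (T AND T AND T).
Exception (state-registered) — not satisfied.
Result: main true OR exception false → true.

Yes — exempt.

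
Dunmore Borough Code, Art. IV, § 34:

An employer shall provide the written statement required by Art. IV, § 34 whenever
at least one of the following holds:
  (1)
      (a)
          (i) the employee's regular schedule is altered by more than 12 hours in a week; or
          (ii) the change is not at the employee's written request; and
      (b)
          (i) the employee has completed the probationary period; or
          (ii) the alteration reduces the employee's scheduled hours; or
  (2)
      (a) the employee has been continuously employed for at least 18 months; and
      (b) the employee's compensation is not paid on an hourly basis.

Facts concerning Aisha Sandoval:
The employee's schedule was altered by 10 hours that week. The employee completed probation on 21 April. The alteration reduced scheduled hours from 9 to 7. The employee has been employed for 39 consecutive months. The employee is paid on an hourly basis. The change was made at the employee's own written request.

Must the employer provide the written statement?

(i) schedule shift > 12h — not satisfied.
(ii) not employee-requested — fails.
So (a) is not satisfied (F OR F).
(i) past probation — holds.
(ii) hours reduced — holds.
(b) = T OR T = true.
(1): F AND T → false.
(a) tenure ≥ 18 mo. — met.
(b) not (hourly-paid) — not met.
(2): T AND F → false.
So Overall is not satisfied (F OR F).

No — not required.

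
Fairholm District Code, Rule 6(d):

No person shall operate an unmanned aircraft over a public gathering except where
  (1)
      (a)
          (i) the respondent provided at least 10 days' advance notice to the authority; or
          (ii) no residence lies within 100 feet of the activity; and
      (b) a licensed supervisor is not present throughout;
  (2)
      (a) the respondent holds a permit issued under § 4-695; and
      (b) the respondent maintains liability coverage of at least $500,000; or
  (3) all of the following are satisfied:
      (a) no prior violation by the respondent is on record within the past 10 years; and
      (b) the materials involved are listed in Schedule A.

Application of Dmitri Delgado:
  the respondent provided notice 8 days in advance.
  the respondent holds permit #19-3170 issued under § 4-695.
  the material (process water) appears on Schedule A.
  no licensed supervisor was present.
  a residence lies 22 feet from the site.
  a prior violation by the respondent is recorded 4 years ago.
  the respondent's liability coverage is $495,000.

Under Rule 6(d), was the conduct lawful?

(i) ≥10 days' notice — not met.
(ii) no residence in 100 ft — not met.
(a) = F OR F = false.
(b) not (supervisor present) — met.
(1) = F AND T = false.
(a) holds permit — holds.
(b) coverage ≥ $500,000 — fails.
(2) = T AND F = false.
(a) no prior violation — not met.
(b) Schedule A material — satisfied.
(3): F AND T → false.
Overall = F OR F OR F = false.

No — unlawful.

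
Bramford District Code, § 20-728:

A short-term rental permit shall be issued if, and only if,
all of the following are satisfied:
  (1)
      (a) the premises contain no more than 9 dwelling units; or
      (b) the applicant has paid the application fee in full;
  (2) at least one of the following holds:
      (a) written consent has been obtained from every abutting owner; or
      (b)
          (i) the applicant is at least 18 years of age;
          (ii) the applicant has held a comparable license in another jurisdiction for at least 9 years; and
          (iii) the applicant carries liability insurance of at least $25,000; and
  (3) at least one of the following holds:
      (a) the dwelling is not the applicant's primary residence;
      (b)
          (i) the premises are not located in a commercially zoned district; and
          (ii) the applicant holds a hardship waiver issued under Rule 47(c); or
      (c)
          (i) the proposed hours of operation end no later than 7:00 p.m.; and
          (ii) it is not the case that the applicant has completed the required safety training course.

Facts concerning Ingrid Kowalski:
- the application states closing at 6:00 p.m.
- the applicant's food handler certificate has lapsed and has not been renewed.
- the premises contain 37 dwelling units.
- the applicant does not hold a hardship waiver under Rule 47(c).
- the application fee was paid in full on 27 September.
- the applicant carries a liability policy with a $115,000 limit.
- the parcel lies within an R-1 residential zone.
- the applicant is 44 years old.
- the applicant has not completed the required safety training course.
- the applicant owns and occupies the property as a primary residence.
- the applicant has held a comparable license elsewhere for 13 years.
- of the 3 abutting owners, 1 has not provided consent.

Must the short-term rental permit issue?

Yes — granted.

(a) ≤ 9 units — not satisfied.
(b) fee paid — holds.
So (1) is satisfied (F OR T).
(a) all abutters consent — fails.
(i) age ≥ 18 — satisfied.
(ii) prior license ≥ 9 yr — holds.
(iii) insurance ≥ $25,000 — satisfied.
(b): T AND T AND T → true.
So (2) is satisfied (F OR T).
(a) not (primary residence) — not satisfied.
(i) not (commercially zoned) — satisfied.
(ii) hardship waiver — fails.
(b) = T AND F = false.
(i) closes by 7 p.m. — met.
(ii) not (safety training) — met.
So (c) is satisfied (T AND T).
So (3) is satisfied (F OR F OR T).
Overall: T AND T AND T → true.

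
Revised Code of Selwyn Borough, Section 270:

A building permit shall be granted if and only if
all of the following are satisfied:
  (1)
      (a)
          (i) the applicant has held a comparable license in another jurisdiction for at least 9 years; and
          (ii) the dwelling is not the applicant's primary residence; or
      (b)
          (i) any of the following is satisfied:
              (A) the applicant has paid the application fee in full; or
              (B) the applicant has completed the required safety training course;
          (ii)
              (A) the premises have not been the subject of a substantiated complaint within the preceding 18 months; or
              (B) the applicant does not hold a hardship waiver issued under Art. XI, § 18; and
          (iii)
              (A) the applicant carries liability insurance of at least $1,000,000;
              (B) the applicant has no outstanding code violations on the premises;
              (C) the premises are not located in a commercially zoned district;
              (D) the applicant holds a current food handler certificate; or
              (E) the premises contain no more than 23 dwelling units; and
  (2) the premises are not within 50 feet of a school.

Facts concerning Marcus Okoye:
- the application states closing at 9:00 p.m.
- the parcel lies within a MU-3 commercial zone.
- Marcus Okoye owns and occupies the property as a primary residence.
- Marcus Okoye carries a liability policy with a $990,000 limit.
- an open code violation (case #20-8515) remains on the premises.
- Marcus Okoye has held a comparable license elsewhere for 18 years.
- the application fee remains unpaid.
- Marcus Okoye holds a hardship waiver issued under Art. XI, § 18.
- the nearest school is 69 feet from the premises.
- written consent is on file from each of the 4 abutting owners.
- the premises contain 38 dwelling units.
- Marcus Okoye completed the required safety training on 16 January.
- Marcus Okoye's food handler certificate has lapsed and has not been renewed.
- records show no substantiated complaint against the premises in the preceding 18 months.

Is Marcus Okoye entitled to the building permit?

No — denied.

(i) prior license ≥ 9 yr — met.
(ii) not (primary residence) — fails.
(a): T AND F → false.
(A) fee paid — not met.
(B) safety training — holds.
(i): F OR T → true.
(A) no complaint in 18 mo. — met.
(B) not (hardship waiver) — fails.
So (ii) is satisfied (T OR F).
(A) insurance ≥ $1,000,000 — not satisfied.
(B) no code violations — not met.
(C) not (commercially zoned) — not met.
(D) food handler cert. — not met.
(E) ≤ 23 units — fails.
(iii) = F OR F OR F OR F OR F = false.
So (b) is not satisfied (T AND T AND F).
So (1) is not satisfied (F OR F).
(2) ≥50 ft from school — satisfied.
So Overall is not satisfied (F AND T).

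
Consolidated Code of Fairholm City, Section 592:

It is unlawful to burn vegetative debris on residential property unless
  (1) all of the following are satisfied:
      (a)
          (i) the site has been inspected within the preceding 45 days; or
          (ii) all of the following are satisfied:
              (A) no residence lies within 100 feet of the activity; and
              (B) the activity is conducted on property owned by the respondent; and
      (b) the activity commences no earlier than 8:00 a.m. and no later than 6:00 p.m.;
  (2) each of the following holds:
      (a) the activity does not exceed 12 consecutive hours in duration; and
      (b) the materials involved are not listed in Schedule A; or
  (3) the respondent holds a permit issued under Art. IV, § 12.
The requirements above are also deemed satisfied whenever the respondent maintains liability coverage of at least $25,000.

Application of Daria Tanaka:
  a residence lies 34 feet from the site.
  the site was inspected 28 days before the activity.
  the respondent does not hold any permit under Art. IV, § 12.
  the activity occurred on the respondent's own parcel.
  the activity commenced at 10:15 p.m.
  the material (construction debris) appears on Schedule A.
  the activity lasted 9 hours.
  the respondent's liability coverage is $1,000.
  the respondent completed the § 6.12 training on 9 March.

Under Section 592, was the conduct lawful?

(i) site inspected — holds.
(A) no residence in 100 ft — fails.
(B) own property — met.
(ii): F AND T → false.
So (a) is satisfied (T OR F).
(b) start within hours — not satisfied.
So (1) is not satisfied (T AND F).
(a) ≤ 12 hrs duration — holds.
(b) not (Schedule A material) — fails.
(2): T AND F → false.
(3) holds permit — not met.
Overall: F OR F OR F → false.
Exception (coverage ≥ $25,000) — not satisfied.
Result: main false OR exception false → false.

No — unlawful.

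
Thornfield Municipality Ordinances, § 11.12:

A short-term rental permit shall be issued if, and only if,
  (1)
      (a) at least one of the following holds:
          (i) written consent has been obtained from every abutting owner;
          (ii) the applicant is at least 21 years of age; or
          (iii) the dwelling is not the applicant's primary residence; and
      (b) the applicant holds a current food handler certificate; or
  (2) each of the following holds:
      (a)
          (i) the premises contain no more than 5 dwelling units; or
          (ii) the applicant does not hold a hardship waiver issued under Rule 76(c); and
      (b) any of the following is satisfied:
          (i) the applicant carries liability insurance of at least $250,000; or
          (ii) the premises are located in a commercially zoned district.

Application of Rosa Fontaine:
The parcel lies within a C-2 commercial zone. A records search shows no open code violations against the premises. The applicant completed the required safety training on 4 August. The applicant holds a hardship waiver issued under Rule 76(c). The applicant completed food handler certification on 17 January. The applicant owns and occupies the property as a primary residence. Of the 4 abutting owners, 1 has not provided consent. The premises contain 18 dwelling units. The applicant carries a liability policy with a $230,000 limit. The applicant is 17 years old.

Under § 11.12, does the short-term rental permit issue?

No — denied.

(i) all abutters consent — fails.
(ii) age ≥ 21 — not met.
(iii) not (primary residence) — not met.
(a): F OR F OR F → false.
(b) food handler cert. — holds.
(1) = F AND T = false.
(i) ≤ 5 units — fails.
(ii) not (hardship waiver) — fails.
(a) = F OR F = false.
(i) insurance ≥ $250,000 — fails.
(ii) commercially zoned — satisfied.
So (b) is satisfied (F OR T).
(2) = F AND T = false.
So Overall is not satisfied (F OR F).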